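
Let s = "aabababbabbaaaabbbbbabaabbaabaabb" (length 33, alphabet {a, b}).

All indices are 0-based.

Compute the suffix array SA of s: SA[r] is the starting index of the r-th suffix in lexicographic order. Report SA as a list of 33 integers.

sorted suffixes:
  #0 SA[0]=11  'aaaabbbbbabaabbaabaabb'
  #1 SA[1]=12  'aaabbbbbabaabbaabaabb'
  #2 SA[2]=26  'aabaabb'
  #3 SA[3]=0  'aabababbabbaaaabbbbbabaabbaabaabb'
  #4 SA[4]=29  'aabb'
  #5 SA[5]=22  'aabbaabaabb'
  #6 SA[6]=13  'aabbbbbabaabbaabaabb'
  #7 SA[7]=27  'abaabb'
  #8 SA[8]=20  'abaabbaabaabb'
  #9 SA[9]=1  'abababbabbaaaabbbbbabaabbaabaabb'
  #10 SA[10]=3  'ababbabbaaaabbbbbabaabbaabaabb'
  #11 SA[11]=30  'abb'
  #12 SA[12]=8  'abbaaaabbbbbabaabbaabaabb'
  #13 SA[13]=23  'abbaabaabb'
  #14 SA[14]=5  'abbabbaaaabbbbbabaabbaabaabb'
  #15 SA[15]=14  'abbbbbabaabbaabaabb'
  #16 SA[16]=32  'b'
  #17 SA[17]=10  'baaaabbbbbabaabbaabaabb'
  #18 SA[18]=25  'baabaabb'
  #19 SA[19]=28  'baabb'
  #20 SA[20]=21  'baabbaabaabb'
  #21 SA[21]=19  'babaabbaabaabb'
  #22 SA[22]=2  'bababbabbaaaabbbbbabaabbaabaabb'
  #23 SA[23]=7  'babbaaaabbbbbabaabbaabaabb'
  #24 SA[24]=4  'babbabbaaaabbbbbabaabbaabaabb'
  #25 SA[25]=31  'bb'
  #26 SA[26]=9  'bbaaaabbbbbabaabbaabaabb'
  #27 SA[27]=24  'bbaabaabb'
  #28 SA[28]=18  'bbabaabbaabaabb'
  #29 SA[29]=6  'bbabbaaaabbbbbabaabbaabaabb'
  #30 SA[30]=17  'bbbabaabbaabaabb'
  #31 SA[31]=16  'bbbbabaabbaabaabb'
  #32 SA[32]=15  'bbbbbabaabbaabaabb'

[11, 12, 26, 0, 29, 22, 13, 27, 20, 1, 3, 30, 8, 23, 5, 14, 32, 10, 25, 28, 21, 19, 2, 7, 4, 31, 9, 24, 18, 6, 17, 16, 15]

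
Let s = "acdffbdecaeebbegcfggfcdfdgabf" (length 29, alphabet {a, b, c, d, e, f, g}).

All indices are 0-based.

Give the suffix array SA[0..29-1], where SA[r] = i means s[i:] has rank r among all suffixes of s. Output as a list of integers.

[26, 0, 9, 12, 5, 13, 27, 8, 21, 1, 16, 6, 22, 2, 24, 11, 7, 10, 14, 28, 4, 20, 23, 3, 17, 25, 15, 19, 18]

rank | idx | suffix
   0 |  26 | abf
   1 |   0 | acdffbdecaeebbegcfggfcdfdgabf
   2 |   9 | aeebbegcfggfcdfdgabf
   3 |  12 | bbegcfggfcdfdgabf
   4 |   5 | bdecaeebbegcfggfcdfdgabf
   5 |  13 | begcfggfcdfdgabf
   6 |  27 | bf
   7 |   8 | caeebbegcfggfcdfdgabf
   8 |  21 | cdfdgabf
   9 |   1 | cdffbdecaeebbegcfggfcdfdgabf
  10 |  16 | cfggfcdfdgabf
  11 |   6 | decaeebbegcfggfcdfdgabf
  12 |  22 | dfdgabf
  13 |   2 | dffbdecaeebbegcfggfcdfdgabf
  14 |  24 | dgabf
  15 |  11 | ebbegcfggfcdfdgabf
  16 |   7 | ecaeebbegcfggfcdfdgabf
  17 |  10 | eebbegcfggfcdfdgabf
  18 |  14 | egcfggfcdfdgabf
  19 |  28 | f
  20 |   4 | fbdecaeebbegcfggfcdfdgabf
  21 |  20 | fcdfdgabf
  22 |  23 | fdgabf
  23 |   3 | ffbdecaeebbegcfggfcdfdgabf
  24 |  17 | fggfcdfdgabf
  25 |  25 | gabf
  26 |  15 | gcfggfcdfdgabf
  27 |  19 | gfcdfdgabf
  28 |  18 | ggfcdfdgabf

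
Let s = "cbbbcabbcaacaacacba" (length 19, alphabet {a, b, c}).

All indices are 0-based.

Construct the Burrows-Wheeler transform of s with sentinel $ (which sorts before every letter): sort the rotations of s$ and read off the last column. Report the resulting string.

rank  rotation              last
    0  $cbbbcabbcaacaacacba  a
    1  a$cbbbcabbcaacaacacb  b
    2  aacaacacba$cbbbcabbc  c
    3  aacacba$cbbbcabbcaac  c
    4  abbcaacaacacba$cbbbc  c
    5  acaacacba$cbbbcabbca  a
    6  acacba$cbbbcabbcaaca  a
    7  acba$cbbbcabbcaacaac  c
    8  ba$cbbbcabbcaacaacac  c
    9  bbbcabbcaacaacacba$c  c
   10  bbcaacaacacba$cbbbca  a
   11  bbcabbcaacaacacba$cb  b
   12  bcaacaacacba$cbbbcab  b
   13  bcabbcaacaacacba$cbb  b
   14  caacaacacba$cbbbcabb  b
   15  caacacba$cbbbcabbcaa  a
   16  cabbcaacaacacba$cbbb  b
   17  cacba$cbbbcabbcaacaa  a
   18  cba$cbbbcabbcaacaaca  a
   19  cbbbcabbcaacaacacba$  $

abcccaacccabbbbabaa$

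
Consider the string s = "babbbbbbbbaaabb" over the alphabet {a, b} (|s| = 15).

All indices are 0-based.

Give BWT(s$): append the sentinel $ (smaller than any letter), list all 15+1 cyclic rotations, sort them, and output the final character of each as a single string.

rank  rotation          last
    0  $babbbbbbbbaaabb  b
    1  aaabb$babbbbbbbb  b
    2  aabb$babbbbbbbba  a
    3  abb$babbbbbbbbaa  a
    4  abbbbbbbbaaabb$b  b
    5  b$babbbbbbbbaaab  b
    6  baaabb$babbbbbbb  b
    7  babbbbbbbbaaabb$  $
    8  bb$babbbbbbbbaaa  a
    9  bbaaabb$babbbbbb  b
   10  bbbaaabb$babbbbb  b
   11  bbbbaaabb$babbbb  b
   12  bbbbbaaabb$babbb  b
   13  bbbbbbaaabb$babb  b
   14  bbbbbbbaaabb$bab  b
   15  bbbbbbbbaaabb$ba  a

bbaabbb$abbbbbba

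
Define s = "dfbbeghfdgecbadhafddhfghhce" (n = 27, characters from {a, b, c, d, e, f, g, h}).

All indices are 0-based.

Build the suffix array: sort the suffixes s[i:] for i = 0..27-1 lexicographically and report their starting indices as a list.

rank | idx | suffix
   0 |  13 | adhafddhfghhce
   1 |  16 | afddhfghhce
   2 |  12 | badhafddhfghhce
   3 |   2 | bbeghfdgecbadhafddhfghhce
   4 |   3 | beghfdgecbadhafddhfghhce
   5 |  11 | cbadhafddhfghhce
   6 |  25 | ce
   7 |  18 | ddhfghhce
   8 |   0 | dfbbeghfdgecbadhafddhfghhce
   9 |   8 | dgecbadhafddhfghhce
  10 |  14 | dhafddhfghhce
  11 |  19 | dhfghhce
  12 |  26 | e
  13 |  10 | ecbadhafddhfghhce
  14 |   4 | eghfdgecbadhafddhfghhce
  15 |   1 | fbbeghfdgecbadhafddhfghhce
  16 |  17 | fddhfghhce
  17 |   7 | fdgecbadhafddhfghhce
  18 |  21 | fghhce
  19 |   9 | gecbadhafddhfghhce
  20 |   5 | ghfdgecbadhafddhfghhce
  21 |  22 | ghhce
  22 |  15 | hafddhfghhce
  23 |  24 | hce
  24 |   6 | hfdgecbadhafddhfghhce
  25 |  20 | hfghhce
  26 |  23 | hhce

[13, 16, 12, 2, 3, 11, 25, 18, 0, 8, 14, 19, 26, 10, 4, 1, 17, 7, 21, 9, 5, 22, 15, 24, 6, 20, 23]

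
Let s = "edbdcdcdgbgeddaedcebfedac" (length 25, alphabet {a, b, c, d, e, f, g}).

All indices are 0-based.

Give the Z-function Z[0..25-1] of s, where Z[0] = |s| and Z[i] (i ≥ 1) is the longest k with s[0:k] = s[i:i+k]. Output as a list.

Z[0]=25
i=1: i≥r, start 0; Z[1]=0
i=2: i≥r, start 0; Z[2]=0
i=3: i≥r, start 0; Z[3]=0
i=4: i≥r, start 0; Z[4]=0
i=5: i≥r, start 0; Z[5]=0
i=6: i≥r, start 0; Z[6]=0
i=7: i≥r, start 0; Z[7]=0
i=8: i≥r, start 0; Z[8]=0
i=9: i≥r, start 0; Z[9]=0
i=10: i≥r, start 0; Z[10]=0
i=11: i≥r, start 0; Z[11]=2 extend→box=[11,13)
i=12: min(r-i=1, Z[1]=0)=0; Z[12]=0
i=13: i≥r, start 0; Z[13]=0
i=14: i≥r, start 0; Z[14]=0
i=15: i≥r, start 0; Z[15]=2 extend→box=[15,17)
i=16: min(r-i=1, Z[1]=0)=0; Z[16]=0
i=17: i≥r, start 0; Z[17]=0
i=18: i≥r, start 0; Z[18]=1 extend→box=[18,19)
i=19: i≥r, start 0; Z[19]=0
i=20: i≥r, start 0; Z[20]=0
i=21: i≥r, start 0; Z[21]=2 extend→box=[21,23)
i=22: min(r-i=1, Z[1]=0)=0; Z[22]=0
i=23: i≥r, start 0; Z[23]=0
i=24: i≥r, start 0; Z[24]=0

[25, 0, 0, 0, 0, 0, 0, 0, 0, 0, 0, 2, 0, 0, 0, 2, 0, 0, 1, 0, 0, 2, 0, 0, 0]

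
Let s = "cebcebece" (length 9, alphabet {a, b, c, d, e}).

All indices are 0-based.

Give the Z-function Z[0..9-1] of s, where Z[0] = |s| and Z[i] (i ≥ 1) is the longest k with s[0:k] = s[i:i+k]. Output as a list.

[9, 0, 0, 3, 0, 0, 0, 2, 0]

Z[0]=9
i=1: i≥r, start 0; Z[1]=0
i=2: i≥r, start 0; Z[2]=0
i=3: i≥r, start 0; Z[3]=3 scan→box=[3,6)
i=4: min(r-i=2, Z[1]=0)=0; Z[4]=0
i=5: min(r-i=1, Z[2]=0)=0; Z[5]=0
i=6: i≥r, start 0; Z[6]=0
i=7: i≥r, start 0; Z[7]=2 scan→box=[7,9)
i=8: min(r-i=1, Z[1]=0)=0; Z[8]=0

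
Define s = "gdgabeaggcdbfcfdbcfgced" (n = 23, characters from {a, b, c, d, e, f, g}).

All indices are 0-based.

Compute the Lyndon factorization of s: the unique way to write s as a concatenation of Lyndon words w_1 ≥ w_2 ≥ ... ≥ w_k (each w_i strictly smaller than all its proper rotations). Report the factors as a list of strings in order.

["g", "dg", "abeaggcdbfcfdbcfgced"]

emit factor 1: 'g' (i=0, period=1)
emit factor 2: 'dg' (i=1, period=2)
emit factor 3: 'abeaggcdbfcfdbcfgced' (i=3, period=20)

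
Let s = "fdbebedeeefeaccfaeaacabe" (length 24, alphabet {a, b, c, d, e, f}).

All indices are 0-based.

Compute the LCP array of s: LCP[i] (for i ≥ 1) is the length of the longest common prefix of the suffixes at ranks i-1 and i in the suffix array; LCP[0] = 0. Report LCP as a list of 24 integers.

sorted suffixes:
  #0 SA[0]=18  'aacabe'
  #1 SA[1]=21  'abe'
  #2 SA[2]=19  'acabe'
  #3 SA[3]=12  'accfaeaacabe'
  #4 SA[4]=16  'aeaacabe'
  #5 SA[5]=22  'be'
  #6 SA[6]=2  'bebedeeefeaccfaeaacabe'
  #7 SA[7]=4  'bedeeefeaccfaeaacabe'
  #8 SA[8]=20  'cabe'
  #9 SA[9]=13  'ccfaeaacabe'
  #10 SA[10]=14  'cfaeaacabe'
  #11 SA[11]=1  'dbebedeeefeaccfaeaacabe'
  #12 SA[12]=6  'deeefeaccfaeaacabe'
  #13 SA[13]=23  'e'
  #14 SA[14]=17  'eaacabe'
  #15 SA[15]=11  'eaccfaeaacabe'
  #16 SA[16]=3  'ebedeeefeaccfaeaacabe'
  #17 SA[17]=5  'edeeefeaccfaeaacabe'
  #18 SA[18]=7  'eeefeaccfaeaacabe'
  #19 SA[19]=8  'eefeaccfaeaacabe'
  #20 SA[20]=9  'efeaccfaeaacabe'
  #21 SA[21]=15  'faeaacabe'
  #22 SA[22]=0  'fdbebedeeefeaccfaeaacabe'
  #23 SA[23]=10  'feaccfaeaacabe'

SA = [18, 21, 19, 12, 16, 22, 2, 4, 20, 13, 14, 1, 6, 23, 17, 11, 3, 5, 7, 8, 9, 15, 0, 10]
[i] adj suffixes → lcp
  [1] 18/21 → 1 ('a')
  [2] 21/19 → 1 ('a')
  [3] 19/12 → 2 ('ac')
  [4] 12/16 → 1 ('a')
  [5] 16/22 → 0 ('')
  [6] 22/2 → 2 ('be')
  [7] 2/4 → 2 ('be')
  [8] 4/20 → 0 ('')
  [9] 20/13 → 1 ('c')
  [10] 13/14 → 1 ('c')
  [11] 14/1 → 0 ('')
  [12] 1/6 → 1 ('d')
  [13] 6/23 → 0 ('')
  [14] 23/17 → 1 ('e')
  [15] 17/11 → 2 ('ea')
  [16] 11/3 → 1 ('e')
  [17] 3/5 → 1 ('e')
  [18] 5/7 → 1 ('e')
  [19] 7/8 → 2 ('ee')
  [20] 8/9 → 1 ('e')
  [21] 9/15 → 0 ('')
  [22] 15/0 → 1 ('f')
  [23] 0/10 → 1 ('f')

[0, 1, 1, 2, 1, 0, 2, 2, 0, 1, 1, 0, 1, 0, 1, 2, 1, 1, 1, 2, 1, 0, 1, 1]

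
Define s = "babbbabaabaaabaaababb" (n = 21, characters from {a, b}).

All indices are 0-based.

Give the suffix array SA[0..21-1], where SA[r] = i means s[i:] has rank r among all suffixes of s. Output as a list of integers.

[10, 14, 7, 11, 15, 8, 12, 5, 16, 18, 1, 20, 9, 13, 6, 4, 17, 0, 19, 3, 2]

rank→(start, suffix):
  0 → (10, 'aaabaaababb')
  1 → (14, 'aaababb')
  2 → (7, 'aabaaabaaababb')
  3 → (11, 'aabaaababb')
  4 → (15, 'aababb')
  5 → (8, 'abaaabaaababb')
  6 → (12, 'abaaababb')
  7 → (5, 'abaabaaabaaababb')
  8 → (16, 'ababb')
  9 → (18, 'abb')
  10 → (1, 'abbbabaabaaabaaababb')
  11 → (20, 'b')
  12 → (9, 'baaabaaababb')
  13 → (13, 'baaababb')
  14 → (6, 'baabaaabaaababb')
  15 → (4, 'babaabaaabaaababb')
  16 → (17, 'babb')
  17 → (0, 'babbbabaabaaabaaababb')
  18 → (19, 'bb')
  19 → (3, 'bbabaabaaabaaababb')
  20 → (2, 'bbbabaabaaabaaababb')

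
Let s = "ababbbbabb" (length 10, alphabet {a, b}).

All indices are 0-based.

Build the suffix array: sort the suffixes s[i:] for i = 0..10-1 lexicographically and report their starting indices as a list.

[0, 7, 2, 9, 6, 1, 8, 5, 4, 3]

sorted suffixes:
  #0 SA[0]=0  'ababbbbabb'
  #1 SA[1]=7  'abb'
  #2 SA[2]=2  'abbbbabb'
  #3 SA[3]=9  'b'
  #4 SA[4]=6  'babb'
  #5 SA[5]=1  'babbbbabb'
  #6 SA[6]=8  'bb'
  #7 SA[7]=5  'bbabb'
  #8 SA[8]=4  'bbbabb'
  #9 SA[9]=3  'bbbbabb'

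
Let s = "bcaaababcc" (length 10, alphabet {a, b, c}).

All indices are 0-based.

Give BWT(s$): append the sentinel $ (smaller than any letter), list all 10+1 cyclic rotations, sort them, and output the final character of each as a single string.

ccaaba$acbb

rank  rotation     last
    0  $bcaaababcc  c
    1  aaababcc$bc  c
    2  aababcc$bca  a
    3  ababcc$bcaa  a
    4  abcc$bcaaab  b
    5  babcc$bcaaa  a
    6  bcaaababcc$  $
    7  bcc$bcaaaba  a
    8  c$bcaaababc  c
    9  caaababcc$b  b
   10  cc$bcaaabab  b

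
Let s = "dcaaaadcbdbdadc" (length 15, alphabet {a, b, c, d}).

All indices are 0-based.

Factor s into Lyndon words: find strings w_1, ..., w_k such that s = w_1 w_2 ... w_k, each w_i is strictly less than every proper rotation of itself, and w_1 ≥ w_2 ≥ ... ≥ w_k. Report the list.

["d", "c", "aaaadcbdbdadc"]

emit factor 1: 'd' (i=0, period=1)
emit factor 2: 'c' (i=1, period=1)
emit factor 3: 'aaaadcbdbdadc' (i=2, period=13)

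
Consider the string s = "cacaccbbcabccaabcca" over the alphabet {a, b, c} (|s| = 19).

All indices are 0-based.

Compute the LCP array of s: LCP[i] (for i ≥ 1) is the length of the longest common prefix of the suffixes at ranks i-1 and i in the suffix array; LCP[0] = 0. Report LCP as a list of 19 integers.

rank→(start, suffix):
  0 → (18, 'a')
  1 → (13, 'aabcca')
  2 → (14, 'abcca')
  3 → (9, 'abccaabcca')
  4 → (1, 'acaccbbcabccaabcca')
  5 → (3, 'accbbcabccaabcca')
  6 → (6, 'bbcabccaabcca')
  7 → (7, 'bcabccaabcca')
  8 → (15, 'bcca')
  9 → (10, 'bccaabcca')
  10 → (17, 'ca')
  11 → (12, 'caabcca')
  12 → (8, 'cabccaabcca')
  13 → (0, 'cacaccbbcabccaabcca')
  14 → (2, 'caccbbcabccaabcca')
  15 → (5, 'cbbcabccaabcca')
  16 → (16, 'cca')
  17 → (11, 'ccaabcca')
  18 → (4, 'ccbbcabccaabcca')

SA = [18, 13, 14, 9, 1, 3, 6, 7, 15, 10, 17, 12, 8, 0, 2, 5, 16, 11, 4]
rank  pair      lcp
   1  s[18:],s[13:]  1  'a'
   2  s[13:],s[14:]  1  'a'
   3  s[14:],s[9:]  5  'abcca'
   4  s[9:],s[1:]  1  'a'
   5  s[1:],s[3:]  2  'ac'
   6  s[3:],s[6:]  0  ''
   7  s[6:],s[7:]  1  'b'
   8  s[7:],s[15:]  2  'bc'
   9  s[15:],s[10:]  4  'bcca'
  10  s[10:],s[17:]  0  ''
  11  s[17:],s[12:]  2  'ca'
  12  s[12:],s[8:]  2  'ca'
  13  s[8:],s[0:]  2  'ca'
  14  s[0:],s[2:]  3  'cac'
  15  s[2:],s[5:]  1  'c'
  16  s[5:],s[16:]  1  'c'
  17  s[16:],s[11:]  3  'cca'
  18  s[11:],s[4:]  2  'cc'

[0, 1, 1, 5, 1, 2, 0, 1, 2, 4, 0, 2, 2, 2, 3, 1, 1, 3, 2]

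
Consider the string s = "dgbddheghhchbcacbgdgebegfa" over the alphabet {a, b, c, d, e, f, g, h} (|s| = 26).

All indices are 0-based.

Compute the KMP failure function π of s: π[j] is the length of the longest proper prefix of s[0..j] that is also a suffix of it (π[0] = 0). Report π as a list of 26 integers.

π[0] = 0
j=1 s[j]='g': π[1]=0 (border '')
j=2 s[j]='b': π[2]=0 (border '')
j=3 s[j]='d': π[3]=1 (border 'd')
j=4 s[j]='d': k: 1→0; π[4]=1 (border 'd')
j=5 s[j]='h': k: 1→0; π[5]=0 (border '')
j=6 s[j]='e': π[6]=0 (border '')
j=7 s[j]='g': π[7]=0 (border '')
j=8 s[j]='h': π[8]=0 (border '')
j=9 s[j]='h': π[9]=0 (border '')
j=10 s[j]='c': π[10]=0 (border '')
j=11 s[j]='h': π[11]=0 (border '')
j=12 s[j]='b': π[12]=0 (border '')
j=13 s[j]='c': π[13]=0 (border '')
j=14 s[j]='a': π[14]=0 (border '')
j=15 s[j]='c': π[15]=0 (border '')
j=16 s[j]='b': π[16]=0 (border '')
j=17 s[j]='g': π[17]=0 (border '')
j=18 s[j]='d': π[18]=1 (border 'd')
j=19 s[j]='g': π[19]=2 (border 'dg')
j=20 s[j]='e': k: 2→0; π[20]=0 (border '')
j=21 s[j]='b': π[21]=0 (border '')
j=22 s[j]='e': π[22]=0 (border '')
j=23 s[j]='g': π[23]=0 (border '')
j=24 s[j]='f': π[24]=0 (border '')
j=25 s[j]='a': π[25]=0 (border '')

[0, 0, 0, 1, 1, 0, 0, 0, 0, 0, 0, 0, 0, 0, 0, 0, 0, 0, 1, 2, 0, 0, 0, 0, 0, 0]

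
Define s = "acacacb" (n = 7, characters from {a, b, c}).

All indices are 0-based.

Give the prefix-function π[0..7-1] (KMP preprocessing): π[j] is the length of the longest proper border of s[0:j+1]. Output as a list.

π[0] = 0
j=1 s[j]='c': π[1]=0 (border '')
j=2 s[j]='a': π[2]=1 (border 'a')
j=3 s[j]='c': π[3]=2 (border 'ac')
j=4 s[j]='a': π[4]=3 (border 'aca')
j=5 s[j]='c': π[5]=4 (border 'acac')
j=6 s[j]='b': k: 4→2→0; π[6]=0 (border '')

[0, 0, 1, 2, 3, 4, 0]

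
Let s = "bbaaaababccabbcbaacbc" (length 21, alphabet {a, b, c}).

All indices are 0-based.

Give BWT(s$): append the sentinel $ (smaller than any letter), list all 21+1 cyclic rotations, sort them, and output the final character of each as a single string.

rank  rotation                last
    0  $bbaaaababccabbcbaacbc  c
    1  aaaababccabbcbaacbc$bb  b
    2  aaababccabbcbaacbc$bba  a
    3  aababccabbcbaacbc$bbaa  a
    4  aacbc$bbaaaababccabbcb  b
    5  ababccabbcbaacbc$bbaaa  a
    6  abbcbaacbc$bbaaaababcc  c
    7  abccabbcbaacbc$bbaaaab  b
    8  acbc$bbaaaababccabbcba  a
    9  baaaababccabbcbaacbc$b  b
   10  baacbc$bbaaaababccabbc  c
   11  babccabbcbaacbc$bbaaaa  a
   12  bbaaaababccabbcbaacbc$  $
   13  bbcbaacbc$bbaaaababcca  a
   14  bc$bbaaaababccabbcbaac  c
   15  bcbaacbc$bbaaaababccab  b
   16  bccabbcbaacbc$bbaaaaba  a
   17  c$bbaaaababccabbcbaacb  b
   18  cabbcbaacbc$bbaaaababc  c
   19  cbaacbc$bbaaaababccabb  b
   20  cbc$bbaaaababccabbcbaa  a
   21  ccabbcbaacbc$bbaaaabab  b

cbaabacbabca$acbabcbab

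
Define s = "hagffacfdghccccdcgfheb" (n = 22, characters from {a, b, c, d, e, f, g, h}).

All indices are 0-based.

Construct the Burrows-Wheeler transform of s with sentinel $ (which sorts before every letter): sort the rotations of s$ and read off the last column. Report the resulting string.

rank  rotation                 last
    0  $hagffacfdghccccdcgfheb  b
    1  acfdghccccdcgfheb$hagff  f
    2  agffacfdghccccdcgfheb$h  h
    3  b$hagffacfdghccccdcgfhe  e
    4  ccccdcgfheb$hagffacfdgh  h
    5  cccdcgfheb$hagffacfdghc  c
    6  ccdcgfheb$hagffacfdghcc  c
    7  cdcgfheb$hagffacfdghccc  c
    8  cfdghccccdcgfheb$hagffa  a
    9  cgfheb$hagffacfdghccccd  d
   10  dcgfheb$hagffacfdghcccc  c
   11  dghccccdcgfheb$hagffacf  f
   12  eb$hagffacfdghccccdcgfh  h
   13  facfdghccccdcgfheb$hagf  f
   14  fdghccccdcgfheb$hagffac  c
   15  ffacfdghccccdcgfheb$hag  g
   16  fheb$hagffacfdghccccdcg  g
   17  gffacfdghccccdcgfheb$ha  a
   18  gfheb$hagffacfdghccccdc  c
   19  ghccccdcgfheb$hagffacfd  d
   20  hagffacfdghccccdcgfheb$  $
   21  hccccdcgfheb$hagffacfdg  g
   22  heb$hagffacfdghccccdcgf  f

bfhehcccadcfhfcggacd$gf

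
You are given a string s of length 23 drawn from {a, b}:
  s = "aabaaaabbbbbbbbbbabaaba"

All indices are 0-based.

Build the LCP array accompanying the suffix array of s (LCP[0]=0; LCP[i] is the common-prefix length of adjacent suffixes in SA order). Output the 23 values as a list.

[0, 1, 3, 2, 4, 3, 1, 3, 4, 2, 0, 2, 3, 2, 1, 2, 3, 4, 5, 6, 7, 8, 9]

rank→(start, suffix):
  0 → (22, 'a')
  1 → (3, 'aaaabbbbbbbbbbabaaba')
  2 → (4, 'aaabbbbbbbbbbabaaba')
  3 → (19, 'aaba')
  4 → (0, 'aabaaaabbbbbbbbbbabaaba')
  5 → (5, 'aabbbbbbbbbbabaaba')
  6 → (20, 'aba')
  7 → (1, 'abaaaabbbbbbbbbbabaaba')
  8 → (17, 'abaaba')
  9 → (6, 'abbbbbbbbbbabaaba')
  10 → (21, 'ba')
  11 → (2, 'baaaabbbbbbbbbbabaaba')
  12 → (18, 'baaba')
  13 → (16, 'babaaba')
  14 → (15, 'bbabaaba')
  15 → (14, 'bbbabaaba')
  16 → (13, 'bbbbabaaba')
  17 → (12, 'bbbbbabaaba')
  18 → (11, 'bbbbbbabaaba')
  19 → (10, 'bbbbbbbabaaba')
  20 → (9, 'bbbbbbbbabaaba')
  21 → (8, 'bbbbbbbbbabaaba')
  22 → (7, 'bbbbbbbbbbabaaba')

SA = [22, 3, 4, 19, 0, 5, 20, 1, 17, 6, 21, 2, 18, 16, 15, 14, 13, 12, 11, 10, 9, 8, 7]
rank  pair      lcp
   1  s[22:],s[3:]  1  'a'
   2  s[3:],s[4:]  3  'aaa'
   3  s[4:],s[19:]  2  'aa'
   4  s[19:],s[0:]  4  'aaba'
   5  s[0:],s[5:]  3  'aab'
   6  s[5:],s[20:]  1  'a'
   7  s[20:],s[1:]  3  'aba'
   8  s[1:],s[17:]  4  'abaa'
   9  s[17:],s[6:]  2  'ab'
  10  s[6:],s[21:]  0  ''
  11  s[21:],s[2:]  2  'ba'
  12  s[2:],s[18:]  3  'baa'
  13  s[18:],s[16:]  2  'ba'
  14  s[16:],s[15:]  1  'b'
  15  s[15:],s[14:]  2  'bb'
  16  s[14:],s[13:]  3  'bbb'
  17  s[13:],s[12:]  4  'bbbb'
  18  s[12:],s[11:]  5  'bbbbb'
  19  s[11:],s[10:]  6  'bbbbbb'
  20  s[10:],s[9:]  7  'bbbbbbb'
  21  s[9:],s[8:]  8  'bbbbbbbb'
  22  s[8:],s[7:]  9  'bbbbbbbbb'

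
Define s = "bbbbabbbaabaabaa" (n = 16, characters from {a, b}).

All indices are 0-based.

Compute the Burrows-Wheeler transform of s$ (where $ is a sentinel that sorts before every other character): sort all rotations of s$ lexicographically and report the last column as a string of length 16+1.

aabbbaabaabbbbab$

rank  rotation           last
    0  $bbbbabbbaabaabaa  a
    1  a$bbbbabbbaabaaba  a
    2  aa$bbbbabbbaabaab  b
    3  aabaa$bbbbabbbaab  b
    4  aabaabaa$bbbbabbb  b
    5  abaa$bbbbabbbaaba  a
    6  abaabaa$bbbbabbba  a
    7  abbbaabaabaa$bbbb  b
    8  baa$bbbbabbbaabaa  a
    9  baabaa$bbbbabbbaa  a
   10  baabaabaa$bbbbabb  b
   11  babbbaabaabaa$bbb  b
   12  bbaabaabaa$bbbbab  b
   13  bbabbbaabaabaa$bb  b
   14  bbbaabaabaa$bbbba  a
   15  bbbabbbaabaabaa$b  b
   16  bbbbabbbaabaabaa$  $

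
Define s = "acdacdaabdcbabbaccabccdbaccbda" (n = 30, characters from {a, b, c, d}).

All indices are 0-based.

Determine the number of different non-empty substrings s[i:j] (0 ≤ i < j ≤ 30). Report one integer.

rank→(start, suffix):
  0 → (29, 'a')
  1 → (6, 'aabdcbabbaccabccdbaccbda')
  2 → (12, 'abbaccabccdbaccbda')
  3 → (18, 'abccdbaccbda')
  4 → (7, 'abdcbabbaccabccdbaccbda')
  5 → (15, 'accabccdbaccbda')
  6 → (24, 'accbda')
  7 → (3, 'acdaabdcbabbaccabccdbaccbda')
  8 → (0, 'acdacdaabdcbabbaccabccdbaccbda')
  9 → (11, 'babbaccabccdbaccbda')
  10 → (14, 'baccabccdbaccbda')
  11 → (23, 'baccbda')
  12 → (13, 'bbaccabccdbaccbda')
  13 → (19, 'bccdbaccbda')
  14 → (27, 'bda')
  15 → (8, 'bdcbabbaccabccdbaccbda')
  16 → (17, 'cabccdbaccbda')
  17 → (10, 'cbabbaccabccdbaccbda')
  18 → (26, 'cbda')
  19 → (16, 'ccabccdbaccbda')
  20 → (25, 'ccbda')
  21 → (20, 'ccdbaccbda')
  22 → (4, 'cdaabdcbabbaccabccdbaccbda')
  23 → (1, 'cdacdaabdcbabbaccabccdbaccbda')
  24 → (21, 'cdbaccbda')
  25 → (28, 'da')
  26 → (5, 'daabdcbabbaccabccdbaccbda')
  27 → (2, 'dacdaabdcbabbaccabccdbaccbda')
  28 → (22, 'dbaccbda')
  29 → (9, 'dcbabbaccabccdbaccbda')

SA = [29, 6, 12, 18, 7, 15, 24, 3, 0, 11, 14, 23, 13, 19, 27, 8, 17, 10, 26, 16, 25, 20, 4, 1, 21, 28, 5, 2, 22, 9]
i: (SA[i-1],SA[i]) lcp shared
  1: (29,6) 1 'a'
  2: (6,12) 1 'a'
  3: (12,18) 2 'ab'
  4: (18,7) 2 'ab'
  5: (7,15) 1 'a'
  6: (15,24) 3 'acc'
  7: (24,3) 2 'ac'
  8: (3,0) 4 'acda'
  9: (0,11) 0 ''
  10: (11,14) 2 'ba'
  11: (14,23) 4 'bacc'
  12: (23,13) 1 'b'
  13: (13,19) 1 'b'
  14: (19,27) 1 'b'
  15: (27,8) 2 'bd'
  16: (8,17) 0 ''
  17: (17,10) 1 'c'
  18: (10,26) 2 'cb'
  19: (26,16) 1 'c'
  20: (16,25) 2 'cc'
  21: (25,20) 2 'cc'
  22: (20,4) 1 'c'
  23: (4,1) 3 'cda'
  24: (1,21) 2 'cd'
  25: (21,28) 0 ''
  26: (28,5) 2 'da'
  27: (5,2) 2 'da'
  28: (2,22) 1 'd'
  29: (22,9) 1 'd'

n(n+1)/2 = 30·31/2 = 465
Σ LCP = 0 + 1 + 1 + 2 + 2 + 1 + 3 + 2 + 4 + 0 + 2 + 4 + 1 + 1 + 1 + 2 + 0 + 1 + 2 + 1 + 2 + 2 + 1 + 3 + 2 + 0 + 2 + 2 + 1 + 1 = 47
distinct = 465 − 47 = 418

418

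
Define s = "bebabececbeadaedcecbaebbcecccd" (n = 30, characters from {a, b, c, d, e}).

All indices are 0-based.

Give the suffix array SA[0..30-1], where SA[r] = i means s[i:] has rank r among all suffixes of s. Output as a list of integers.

[3, 11, 20, 13, 2, 19, 22, 23, 9, 0, 4, 18, 8, 26, 27, 28, 16, 6, 24, 29, 12, 15, 10, 1, 21, 17, 7, 25, 5, 14]

rank | idx | suffix
   0 |   3 | abececbeadaedcecbaebbcecccd
   1 |  11 | adaedcecbaebbcecccd
   2 |  20 | aebbcecccd
   3 |  13 | aedcecbaebbcecccd
   4 |   2 | babececbeadaedcecbaebbcecccd
   5 |  19 | baebbcecccd
   6 |  22 | bbcecccd
   7 |  23 | bcecccd
   8 |   9 | beadaedcecbaebbcecccd
   9 |   0 | bebabececbeadaedcecbaebbcecccd
  10 |   4 | bececbeadaedcecbaebbcecccd
  11 |  18 | cbaebbcecccd
  12 |   8 | cbeadaedcecbaebbcecccd
  13 |  26 | cccd
  14 |  27 | ccd
  15 |  28 | cd
  16 |  16 | cecbaebbcecccd
  17 |   6 | cecbeadaedcecbaebbcecccd
  18 |  24 | cecccd
  19 |  29 | d
  20 |  12 | daedcecbaebbcecccd
  21 |  15 | dcecbaebbcecccd
  22 |  10 | eadaedcecbaebbcecccd
  23 |   1 | ebabececbeadaedcecbaebbcecccd
  24 |  21 | ebbcecccd
  25 |  17 | ecbaebbcecccd
  26 |   7 | ecbeadaedcecbaebbcecccd
  27 |  25 | ecccd
  28 |   5 | ececbeadaedcecbaebbcecccd
  29 |  14 | edcecbaebbcecccd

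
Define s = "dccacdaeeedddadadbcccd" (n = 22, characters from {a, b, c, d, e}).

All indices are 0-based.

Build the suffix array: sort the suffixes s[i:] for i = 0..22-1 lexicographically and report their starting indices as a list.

[3, 13, 15, 6, 17, 2, 1, 18, 19, 20, 4, 21, 12, 14, 5, 16, 0, 11, 10, 9, 8, 7]

rank | idx | suffix
   0 |   3 | acdaeeedddadadbcccd
   1 |  13 | adadbcccd
   2 |  15 | adbcccd
   3 |   6 | aeeedddadadbcccd
   4 |  17 | bcccd
   5 |   2 | cacdaeeedddadadbcccd
   6 |   1 | ccacdaeeedddadadbcccd
   7 |  18 | cccd
   8 |  19 | ccd
   9 |  20 | cd
  10 |   4 | cdaeeedddadadbcccd
  11 |  21 | d
  12 |  12 | dadadbcccd
  13 |  14 | dadbcccd
  14 |   5 | daeeedddadadbcccd
  15 |  16 | dbcccd
  16 |   0 | dccacdaeeedddadadbcccd
  17 |  11 | ddadadbcccd
  18 |  10 | dddadadbcccd
  19 |   9 | edddadadbcccd
  20 |   8 | eedddadadbcccd
  21 |   7 | eeedddadadbcccd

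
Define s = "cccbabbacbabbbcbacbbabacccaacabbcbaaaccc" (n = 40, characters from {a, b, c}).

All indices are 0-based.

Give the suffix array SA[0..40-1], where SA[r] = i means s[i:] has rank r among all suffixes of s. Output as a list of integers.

[34, 26, 35, 20, 4, 10, 29, 27, 7, 16, 36, 22, 33, 19, 3, 9, 6, 15, 21, 18, 5, 11, 30, 12, 31, 13, 39, 25, 28, 32, 2, 8, 14, 17, 38, 24, 1, 37, 23, 0]

sorted suffixes:
  #0 SA[0]=34  'aaaccc'
  #1 SA[1]=26  'aacabbcbaaaccc'
  #2 SA[2]=35  'aaccc'
  #3 SA[3]=20  'abacccaacabbcbaaaccc'
  #4 SA[4]=4  'abbacbabbbcbacbbabacccaacabbcbaaaccc'
  #5 SA[5]=10  'abbbcbacbbabacccaacabbcbaaaccc'
  #6 SA[6]=29  'abbcbaaaccc'
  #7 SA[7]=27  'acabbcbaaaccc'
  #8 SA[8]=7  'acbabbbcbacbbabacccaacabbcbaaaccc'
  #9 SA[9]=16  'acbbabacccaacabbcbaaaccc'
  #10 SA[10]=36  'accc'
  #11 SA[11]=22  'acccaacabbcbaaaccc'
  #12 SA[12]=33  'baaaccc'
  #13 SA[13]=19  'babacccaacabbcbaaaccc'
  #14 SA[14]=3  'babbacbabbbcbacbbabacccaacabbcbaaaccc'
  #15 SA[15]=9  'babbbcbacbbabacccaacabbcbaaaccc'
  #16 SA[16]=6  'bacbabbbcbacbbabacccaacabbcbaaaccc'
  #17 SA[17]=15  'bacbbabacccaacabbcbaaaccc'
  #18 SA[18]=21  'bacccaacabbcbaaaccc'
  #19 SA[19]=18  'bbabacccaacabbcbaaaccc'
  #20 SA[20]=5  'bbacbabbbcbacbbabacccaacabbcbaaaccc'
  #21 SA[21]=11  'bbbcbacbbabacccaacabbcbaaaccc'
  #22 SA[22]=30  'bbcbaaaccc'
  #23 SA[23]=12  'bbcbacbbabacccaacabbcbaaaccc'
  #24 SA[24]=31  'bcbaaaccc'
  #25 SA[25]=13  'bcbacbbabacccaacabbcbaaaccc'
  #26 SA[26]=39  'c'
  #27 SA[27]=25  'caacabbcbaaaccc'
  #28 SA[28]=28  'cabbcbaaaccc'
  #29 SA[29]=32  'cbaaaccc'
  #30 SA[30]=2  'cbabbacbabbbcbacbbabacccaacabbcbaaaccc'
  #31 SA[31]=8  'cbabbbcbacbbabacccaacabbcbaaaccc'
  #32 SA[32]=14  'cbacbbabacccaacabbcbaaaccc'
  #33 SA[33]=17  'cbbabacccaacabbcbaaaccc'
  #34 SA[34]=38  'cc'
  #35 SA[35]=24  'ccaacabbcbaaaccc'
  #36 SA[36]=1  'ccbabbacbabbbcbacbbabacccaacabbcbaaaccc'
  #37 SA[37]=37  'ccc'
  #38 SA[38]=23  'cccaacabbcbaaaccc'
  #39 SA[39]=0  'cccbabbacbabbbcbacbbabacccaacabbcbaaaccc'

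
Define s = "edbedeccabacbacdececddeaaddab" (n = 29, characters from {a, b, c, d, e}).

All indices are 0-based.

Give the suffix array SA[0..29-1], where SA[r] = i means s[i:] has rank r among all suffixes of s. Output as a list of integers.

[23, 27, 8, 10, 13, 24, 28, 9, 12, 2, 7, 11, 6, 19, 14, 17, 26, 1, 25, 20, 21, 4, 15, 22, 5, 18, 16, 0, 3]

rank | idx | suffix
   0 |  23 | aaddab
   1 |  27 | ab
   2 |   8 | abacbacdececddeaaddab
   3 |  10 | acbacdececddeaaddab
   4 |  13 | acdececddeaaddab
   5 |  24 | addab
   6 |  28 | b
   7 |   9 | bacbacdececddeaaddab
   8 |  12 | bacdececddeaaddab
   9 |   2 | bedeccabacbacdececddeaaddab
  10 |   7 | cabacbacdececddeaaddab
  11 |  11 | cbacdececddeaaddab
  12 |   6 | ccabacbacdececddeaaddab
  13 |  19 | cddeaaddab
  14 |  14 | cdececddeaaddab
  15 |  17 | cecddeaaddab
  16 |  26 | dab
  17 |   1 | dbedeccabacbacdececddeaaddab
  18 |  25 | ddab
  19 |  20 | ddeaaddab
  20 |  21 | deaaddab
  21 |   4 | deccabacbacdececddeaaddab
  22 |  15 | dececddeaaddab
  23 |  22 | eaaddab
  24 |   5 | eccabacbacdececddeaaddab
  25 |  18 | ecddeaaddab
  26 |  16 | ececddeaaddab
  27 |   0 | edbedeccabacbacdececddeaaddab
  28 |   3 | edeccabacbacdececddeaaddab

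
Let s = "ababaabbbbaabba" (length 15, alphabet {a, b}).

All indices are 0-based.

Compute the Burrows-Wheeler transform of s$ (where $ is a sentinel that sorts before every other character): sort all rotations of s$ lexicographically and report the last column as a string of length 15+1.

abbbb$aabbaaabba

rank  rotation          last
    0  $ababaabbbbaabba  a
    1  a$ababaabbbbaabb  b
    2  aabba$ababaabbbb  b
    3  aabbbbaabba$abab  b
    4  abaabbbbaabba$ab  b
    5  ababaabbbbaabba$  $
    6  abba$ababaabbbba  a
    7  abbbbaabba$ababa  a
    8  ba$ababaabbbbaab  b
    9  baabba$ababaabbb  b
   10  baabbbbaabba$aba  a
   11  babaabbbbaabba$a  a
   12  bba$ababaabbbbaa  a
   13  bbaabba$ababaabb  b
   14  bbbaabba$ababaab  b
   15  bbbbaabba$ababaa  a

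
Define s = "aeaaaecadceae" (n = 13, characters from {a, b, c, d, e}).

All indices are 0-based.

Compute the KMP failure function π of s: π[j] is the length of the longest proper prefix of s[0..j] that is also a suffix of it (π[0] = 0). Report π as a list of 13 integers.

π[0] = 0
j=1 s[j]='e': π[1]=0 (border '')
j=2 s[j]='a': π[2]=1 (border 'a')
j=3 s[j]='a': k: 1→0; π[3]=1 (border 'a')
j=4 s[j]='a': k: 1→0; π[4]=1 (border 'a')
j=5 s[j]='e': π[5]=2 (border 'ae')
j=6 s[j]='c': k: 2→0; π[6]=0 (border '')
j=7 s[j]='a': π[7]=1 (border 'a')
j=8 s[j]='d': k: 1→0; π[8]=0 (border '')
j=9 s[j]='c': π[9]=0 (border '')
j=10 s[j]='e': π[10]=0 (border '')
j=11 s[j]='a': π[11]=1 (border 'a')
j=12 s[j]='e': π[12]=2 (border 'ae')

[0, 0, 1, 1, 1, 2, 0, 1, 0, 0, 0, 1, 2]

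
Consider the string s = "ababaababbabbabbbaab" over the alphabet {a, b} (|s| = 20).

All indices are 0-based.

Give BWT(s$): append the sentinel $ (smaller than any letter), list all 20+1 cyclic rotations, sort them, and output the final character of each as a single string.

rank  rotation               last
    0  $ababaababbabbabbbaab  b
    1  aab$ababaababbabbabbb  b
    2  aababbabbabbbaab$abab  b
    3  ab$ababaababbabbabbba  a
    4  abaababbabbabbbaab$ab  b
    5  ababaababbabbabbbaab$  $
    6  ababbabbabbbaab$ababa  a
    7  abbabbabbbaab$ababaab  b
    8  abbabbbaab$ababaababb  b
    9  abbbaab$ababaababbabb  b
   10  b$ababaababbabbabbbaa  a
   11  baab$ababaababbabbabb  b
   12  baababbabbabbbaab$aba  a
   13  babaababbabbabbbaab$a  a
   14  babbabbabbbaab$ababaa  a
   15  babbabbbaab$ababaabab  b
   16  babbbaab$ababaababbab  b
   17  bbaab$ababaababbabbab  b
   18  bbabbabbbaab$ababaaba  a
   19  bbabbbaab$ababaababba  a
   20  bbbaab$ababaababbabba  a

bbbab$abbbabaaabbbaaa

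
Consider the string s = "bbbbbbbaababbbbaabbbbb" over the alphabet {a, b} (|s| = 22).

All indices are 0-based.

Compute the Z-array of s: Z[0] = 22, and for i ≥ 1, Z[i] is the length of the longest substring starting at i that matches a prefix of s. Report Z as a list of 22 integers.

[22, 6, 5, 4, 3, 2, 1, 0, 0, 1, 0, 4, 3, 2, 1, 0, 0, 5, 4, 3, 2, 1]

Z[0]=22
i=1: outside box; Z[1]=6 scan→box=[1,7)
i=2: min(r-i=5, Z[1]=6)=5; Z[2]=5
i=3: min(r-i=4, Z[2]=5)=4; Z[3]=4
i=4: min(r-i=3, Z[3]=4)=3; Z[4]=3
i=5: min(r-i=2, Z[4]=3)=2; Z[5]=2
i=6: min(r-i=1, Z[5]=2)=1; Z[6]=1
i=7: outside box; Z[7]=0
i=8: outside box; Z[8]=0
i=9: outside box; Z[9]=1 scan→box=[9,10)
i=10: outside box; Z[10]=0
i=11: outside box; Z[11]=4 scan→box=[11,15)
i=12: min(r-i=3, Z[1]=6)=3; Z[12]=3
i=13: min(r-i=2, Z[2]=5)=2; Z[13]=2
i=14: min(r-i=1, Z[3]=4)=1; Z[14]=1
i=15: outside box; Z[15]=0
i=16: outside box; Z[16]=0
i=17: outside box; Z[17]=5 scan→box=[17,22)
i=18: min(r-i=4, Z[1]=6)=4; Z[18]=4
i=19: min(r-i=3, Z[2]=5)=3; Z[19]=3
i=20: min(r-i=2, Z[3]=4)=2; Z[20]=2
i=21: min(r-i=1, Z[4]=3)=1; Z[21]=1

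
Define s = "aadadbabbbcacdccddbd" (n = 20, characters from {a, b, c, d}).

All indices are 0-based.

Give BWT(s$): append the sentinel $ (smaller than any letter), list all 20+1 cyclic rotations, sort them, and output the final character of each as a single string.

rank  rotation               last
    0  $aadadbabbbcacdccddbd  d
    1  aadadbabbbcacdccddbd$  $
    2  abbbcacdccddbd$aadadb  b
    3  acdccddbd$aadadbabbbc  c
    4  adadbabbbcacdccddbd$a  a
    5  adbabbbcacdccddbd$aad  d
    6  babbbcacdccddbd$aadad  d
    7  bbbcacdccddbd$aadadba  a
    8  bbcacdccddbd$aadadbab  b
    9  bcacdccddbd$aadadbabb  b
   10  bd$aadadbabbbcacdccdd  d
   11  cacdccddbd$aadadbabbb  b
   12  ccddbd$aadadbabbbcacd  d
   13  cdccddbd$aadadbabbbca  a
   14  cddbd$aadadbabbbcacdc  c
   15  d$aadadbabbbcacdccddb  b
   16  dadbabbbcacdccddbd$aa  a
   17  dbabbbcacdccddbd$aada  a
   18  dbd$aadadbabbbcacdccd  d
   19  dccddbd$aadadbabbbcac  c
   20  ddbd$aadadbabbbcacdcc  c

d$bcaddabbdbdacbaadcc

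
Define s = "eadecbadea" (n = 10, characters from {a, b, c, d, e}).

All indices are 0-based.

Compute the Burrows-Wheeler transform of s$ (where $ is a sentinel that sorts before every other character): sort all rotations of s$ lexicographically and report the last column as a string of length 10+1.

aebeceaad$d

rank  rotation     last
    0  $eadecbadea  a
    1  a$eadecbade  e
    2  adea$eadecb  b
    3  adecbadea$e  e
    4  badea$eadec  c
    5  cbadea$eade  e
    6  dea$eadecba  a
    7  decbadea$ea  a
    8  ea$eadecbad  d
    9  eadecbadea$  $
   10  ecbadea$ead  d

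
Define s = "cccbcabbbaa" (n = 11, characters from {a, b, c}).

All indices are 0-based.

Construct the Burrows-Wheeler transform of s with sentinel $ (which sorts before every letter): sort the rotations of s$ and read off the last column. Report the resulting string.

rank  rotation      last
    0  $cccbcabbbaa  a
    1  a$cccbcabbba  a
    2  aa$cccbcabbb  b
    3  abbbaa$cccbc  c
    4  baa$cccbcabb  b
    5  bbaa$cccbcab  b
    6  bbbaa$cccbca  a
    7  bcabbbaa$ccc  c
    8  cabbbaa$cccb  b
    9  cbcabbbaa$cc  c
   10  ccbcabbbaa$c  c
   11  cccbcabbbaa$  $

aabcbbacbcc$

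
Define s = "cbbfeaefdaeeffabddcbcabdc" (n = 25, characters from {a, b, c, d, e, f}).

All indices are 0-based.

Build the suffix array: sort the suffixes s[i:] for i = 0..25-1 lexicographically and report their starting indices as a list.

[21, 14, 9, 5, 1, 19, 22, 15, 2, 24, 20, 0, 18, 8, 23, 17, 16, 4, 10, 6, 11, 13, 7, 3, 12]

sorted suffixes:
  #0 SA[0]=21  'abdc'
  #1 SA[1]=14  'abddcbcabdc'
  #2 SA[2]=9  'aeeffabddcbcabdc'
  #3 SA[3]=5  'aefdaeeffabddcbcabdc'
  #4 SA[4]=1  'bbfeaefdaeeffabddcbcabdc'
  #5 SA[5]=19  'bcabdc'
  #6 SA[6]=22  'bdc'
  #7 SA[7]=15  'bddcbcabdc'
  #8 SA[8]=2  'bfeaefdaeeffabddcbcabdc'
  #9 SA[9]=24  'c'
  #10 SA[10]=20  'cabdc'
  #11 SA[11]=0  'cbbfeaefdaeeffabddcbcabdc'
  #12 SA[12]=18  'cbcabdc'
  #13 SA[13]=8  'daeeffabddcbcabdc'
  #14 SA[14]=23  'dc'
  #15 SA[15]=17  'dcbcabdc'
  #16 SA[16]=16  'ddcbcabdc'
  #17 SA[17]=4  'eaefdaeeffabddcbcabdc'
  #18 SA[18]=10  'eeffabddcbcabdc'
  #19 SA[19]=6  'efdaeeffabddcbcabdc'
  #20 SA[20]=11  'effabddcbcabdc'
  #21 SA[21]=13  'fabddcbcabdc'
  #22 SA[22]=7  'fdaeeffabddcbcabdc'
  #23 SA[23]=3  'feaefdaeeffabddcbcabdc'
  #24 SA[24]=12  'ffabddcbcabdc'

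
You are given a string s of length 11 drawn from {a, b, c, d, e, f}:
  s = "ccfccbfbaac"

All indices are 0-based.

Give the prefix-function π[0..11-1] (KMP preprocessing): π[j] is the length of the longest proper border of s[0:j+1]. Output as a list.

π[0] = 0
j=1 s[j]='c': π[1]=1 (border 'c')
j=2 s[j]='f': k: 1→0; π[2]=0 (border '')
j=3 s[j]='c': π[3]=1 (border 'c')
j=4 s[j]='c': π[4]=2 (border 'cc')
j=5 s[j]='b': k: 2→1→0; π[5]=0 (border '')
j=6 s[j]='f': π[6]=0 (border '')
j=7 s[j]='b': π[7]=0 (border '')
j=8 s[j]='a': π[8]=0 (border '')
j=9 s[j]='a': π[9]=0 (border '')
j=10 s[j]='c': π[10]=1 (border 'c')

[0, 1, 0, 1, 2, 0, 0, 0, 0, 0, 1]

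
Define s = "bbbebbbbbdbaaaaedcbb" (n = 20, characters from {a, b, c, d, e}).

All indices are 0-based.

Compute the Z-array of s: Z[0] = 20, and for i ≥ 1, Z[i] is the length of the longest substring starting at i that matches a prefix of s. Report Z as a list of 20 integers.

Z[0]=20
i=1: outside box; Z[1]=2 grow→box=[1,3)
i=2: min(r-i=1, Z[1]=2)=1; Z[2]=1
i=3: outside box; Z[3]=0
i=4: outside box; Z[4]=3 grow→box=[4,7)
i=5: min(r-i=2, Z[1]=2)=2; Z[5]=3 grow→box=[5,8)
i=6: min(r-i=2, Z[1]=2)=2; Z[6]=3 grow→box=[6,9)
i=7: min(r-i=2, Z[1]=2)=2; Z[7]=2
i=8: min(r-i=1, Z[2]=1)=1; Z[8]=1
i=9: outside box; Z[9]=0
i=10: outside box; Z[10]=1 grow→box=[10,11)
i=11: outside box; Z[11]=0
i=12: outside box; Z[12]=0
i=13: outside box; Z[13]=0
i=14: outside box; Z[14]=0
i=15: outside box; Z[15]=0
i=16: outside box; Z[16]=0
i=17: outside box; Z[17]=0
i=18: outside box; Z[18]=2 grow→box=[18,20)
i=19: min(r-i=1, Z[1]=2)=1; Z[19]=1

[20, 2, 1, 0, 3, 3, 3, 2, 1, 0, 1, 0, 0, 0, 0, 0, 0, 0, 2, 1]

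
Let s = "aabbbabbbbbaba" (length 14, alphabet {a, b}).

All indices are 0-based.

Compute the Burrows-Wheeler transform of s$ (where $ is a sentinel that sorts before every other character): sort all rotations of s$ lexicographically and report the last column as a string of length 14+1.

ab$bababbbbbaba

rank  rotation         last
    0  $aabbbabbbbbaba  a
    1  a$aabbbabbbbbab  b
    2  aabbbabbbbbaba$  $
    3  aba$aabbbabbbbb  b
    4  abbbabbbbbaba$a  a
    5  abbbbbaba$aabbb  b
    6  ba$aabbbabbbbba  a
    7  baba$aabbbabbbb  b
    8  babbbbbaba$aabb  b
    9  bbaba$aabbbabbb  b
   10  bbabbbbbaba$aab  b
   11  bbbaba$aabbbabb  b
   12  bbbabbbbbaba$aa  a
   13  bbbbaba$aabbbab  b
   14  bbbbbaba$aabbba  a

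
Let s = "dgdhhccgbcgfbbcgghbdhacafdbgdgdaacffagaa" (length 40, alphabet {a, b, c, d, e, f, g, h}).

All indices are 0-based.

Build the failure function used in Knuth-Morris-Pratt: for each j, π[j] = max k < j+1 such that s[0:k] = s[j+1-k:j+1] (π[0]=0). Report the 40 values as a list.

[0, 0, 1, 0, 0, 0, 0, 0, 0, 0, 0, 0, 0, 0, 0, 0, 0, 0, 0, 1, 0, 0, 0, 0, 0, 1, 0, 0, 1, 2, 3, 0, 0, 0, 0, 0, 0, 0, 0, 0]

π[0] = 0
j=1 s[j]='g': π[1]=0 (border '')
j=2 s[j]='d': π[2]=1 (border 'd')
j=3 s[j]='h': k: 1→0; π[3]=0 (border '')
j=4 s[j]='h': π[4]=0 (border '')
j=5 s[j]='c': π[5]=0 (border '')
j=6 s[j]='c': π[6]=0 (border '')
j=7 s[j]='g': π[7]=0 (border '')
j=8 s[j]='b': π[8]=0 (border '')
j=9 s[j]='c': π[9]=0 (border '')
j=10 s[j]='g': π[10]=0 (border '')
j=11 s[j]='f': π[11]=0 (border '')
j=12 s[j]='b': π[12]=0 (border '')
j=13 s[j]='b': π[13]=0 (border '')
j=14 s[j]='c': π[14]=0 (border '')
j=15 s[j]='g': π[15]=0 (border '')
j=16 s[j]='g': π[16]=0 (border '')
j=17 s[j]='h': π[17]=0 (border '')
j=18 s[j]='b': π[18]=0 (border '')
j=19 s[j]='d': π[19]=1 (border 'd')
j=20 s[j]='h': k: 1→0; π[20]=0 (border '')
j=21 s[j]='a': π[21]=0 (border '')
j=22 s[j]='c': π[22]=0 (border '')
j=23 s[j]='a': π[23]=0 (border '')
j=24 s[j]='f': π[24]=0 (border '')
j=25 s[j]='d': π[25]=1 (border 'd')
j=26 s[j]='b': k: 1→0; π[26]=0 (border '')
j=27 s[j]='g': π[27]=0 (border '')
j=28 s[j]='d': π[28]=1 (border 'd')
j=29 s[j]='g': π[29]=2 (border 'dg')
j=30 s[j]='d': π[30]=3 (border 'dgd')
j=31 s[j]='a': k: 3→1→0; π[31]=0 (border '')
j=32 s[j]='a': π[32]=0 (border '')
j=33 s[j]='c': π[33]=0 (border '')
j=34 s[j]='f': π[34]=0 (border '')
j=35 s[j]='f': π[35]=0 (border '')
j=36 s[j]='a': π[36]=0 (border '')
j=37 s[j]='g': π[37]=0 (border '')
j=38 s[j]='a': π[38]=0 (border '')
j=39 s[j]='a': π[39]=0 (border '')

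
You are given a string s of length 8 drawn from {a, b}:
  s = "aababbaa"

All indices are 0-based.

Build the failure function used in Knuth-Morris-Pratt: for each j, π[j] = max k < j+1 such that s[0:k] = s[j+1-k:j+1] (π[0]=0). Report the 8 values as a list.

π[0] = 0
j=1 s[j]='a': π[1]=1 (border 'a')
j=2 s[j]='b': k: 1→0; π[2]=0 (border '')
j=3 s[j]='a': π[3]=1 (border 'a')
j=4 s[j]='b': k: 1→0; π[4]=0 (border '')
j=5 s[j]='b': π[5]=0 (border '')
j=6 s[j]='a': π[6]=1 (border 'a')
j=7 s[j]='a': π[7]=2 (border 'aa')

[0, 1, 0, 1, 0, 0, 1, 2]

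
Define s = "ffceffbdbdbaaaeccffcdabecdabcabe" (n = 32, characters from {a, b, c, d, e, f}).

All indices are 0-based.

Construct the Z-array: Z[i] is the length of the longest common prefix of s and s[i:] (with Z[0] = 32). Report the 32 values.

[32, 1, 0, 0, 2, 1, 0, 0, 0, 0, 0, 0, 0, 0, 0, 0, 0, 3, 1, 0, 0, 0, 0, 0, 0, 0, 0, 0, 0, 0, 0, 0]

Z[0]=32
i=1: i≥r, start 0; Z[1]=1 extend→box=[1,2)
i=2: i≥r, start 0; Z[2]=0
i=3: i≥r, start 0; Z[3]=0
i=4: i≥r, start 0; Z[4]=2 extend→box=[4,6)
i=5: min(r-i=1, Z[1]=1)=1; Z[5]=1
i=6: i≥r, start 0; Z[6]=0
i=7: i≥r, start 0; Z[7]=0
i=8: i≥r, start 0; Z[8]=0
i=9: i≥r, start 0; Z[9]=0
i=10: i≥r, start 0; Z[10]=0
i=11: i≥r, start 0; Z[11]=0
i=12: i≥r, start 0; Z[12]=0
i=13: i≥r, start 0; Z[13]=0
i=14: i≥r, start 0; Z[14]=0
i=15: i≥r, start 0; Z[15]=0
i=16: i≥r, start 0; Z[16]=0
i=17: i≥r, start 0; Z[17]=3 extend→box=[17,20)
i=18: min(r-i=2, Z[1]=1)=1; Z[18]=1
i=19: min(r-i=1, Z[2]=0)=0; Z[19]=0
i=20: i≥r, start 0; Z[20]=0
i=21: i≥r, start 0; Z[21]=0
i=22: i≥r, start 0; Z[22]=0
i=23: i≥r, start 0; Z[23]=0
i=24: i≥r, start 0; Z[24]=0
i=25: i≥r, start 0; Z[25]=0
i=26: i≥r, start 0; Z[26]=0
i=27: i≥r, start 0; Z[27]=0
i=28: i≥r, start 0; Z[28]=0
i=29: i≥r, start 0; Z[29]=0
i=30: i≥r, start 0; Z[30]=0
i=31: i≥r, start 0; Z[31]=0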